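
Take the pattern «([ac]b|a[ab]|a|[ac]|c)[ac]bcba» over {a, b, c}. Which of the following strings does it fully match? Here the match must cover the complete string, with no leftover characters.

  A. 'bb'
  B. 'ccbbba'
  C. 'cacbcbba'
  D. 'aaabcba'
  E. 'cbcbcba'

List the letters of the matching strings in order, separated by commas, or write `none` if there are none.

D, E

A → no match — must end with 'bcba'
B → no match — must end with 'bcba'
C → no match — must end with 'bcba'
D → match
E → match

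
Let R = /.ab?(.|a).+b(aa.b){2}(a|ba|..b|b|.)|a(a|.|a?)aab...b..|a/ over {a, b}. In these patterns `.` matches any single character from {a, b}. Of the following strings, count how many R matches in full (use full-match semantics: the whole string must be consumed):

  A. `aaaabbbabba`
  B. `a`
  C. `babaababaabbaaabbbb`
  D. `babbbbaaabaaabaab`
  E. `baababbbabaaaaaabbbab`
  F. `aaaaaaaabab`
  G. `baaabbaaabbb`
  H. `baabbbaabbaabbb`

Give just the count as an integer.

5

A → match
B → match
C → match
D → match
E → no match
F → no match
G → no match
H → match
Total matched: 5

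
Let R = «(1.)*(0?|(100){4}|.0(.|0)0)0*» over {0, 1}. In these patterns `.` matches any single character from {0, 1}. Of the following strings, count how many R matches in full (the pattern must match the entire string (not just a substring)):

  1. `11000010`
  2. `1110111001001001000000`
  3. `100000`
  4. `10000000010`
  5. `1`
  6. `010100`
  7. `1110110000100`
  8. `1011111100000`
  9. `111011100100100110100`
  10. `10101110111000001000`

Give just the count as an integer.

3

1. `11000010` → no match
2 → match
3. `100000` → match
4. `10000000010` → no match
5. `1` → no match
6. `010100` → no match
7 → no match
8 → match
9 → no match
10 → no match
Total matched: 3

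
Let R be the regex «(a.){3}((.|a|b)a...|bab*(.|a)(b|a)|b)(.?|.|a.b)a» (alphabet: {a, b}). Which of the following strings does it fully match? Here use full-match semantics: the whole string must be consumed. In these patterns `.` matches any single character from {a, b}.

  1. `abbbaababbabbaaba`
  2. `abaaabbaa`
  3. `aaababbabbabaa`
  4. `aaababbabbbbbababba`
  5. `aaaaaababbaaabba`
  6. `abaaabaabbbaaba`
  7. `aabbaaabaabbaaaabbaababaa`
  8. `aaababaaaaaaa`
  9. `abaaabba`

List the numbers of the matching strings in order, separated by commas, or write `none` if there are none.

2, 3, 4, 5, 6, 8, 9

1 → no match
2. `abaaabbaa` → match
3 → match
4 → match
5 → match
6 → match
7 → no match
8 → match
9. `abaaabba` → match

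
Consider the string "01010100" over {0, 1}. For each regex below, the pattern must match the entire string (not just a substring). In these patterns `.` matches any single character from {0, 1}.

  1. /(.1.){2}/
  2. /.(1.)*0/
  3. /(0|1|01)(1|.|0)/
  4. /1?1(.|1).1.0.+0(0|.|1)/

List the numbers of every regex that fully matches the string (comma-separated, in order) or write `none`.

1 → no match
2 → match
3 → no match
4 → no match

2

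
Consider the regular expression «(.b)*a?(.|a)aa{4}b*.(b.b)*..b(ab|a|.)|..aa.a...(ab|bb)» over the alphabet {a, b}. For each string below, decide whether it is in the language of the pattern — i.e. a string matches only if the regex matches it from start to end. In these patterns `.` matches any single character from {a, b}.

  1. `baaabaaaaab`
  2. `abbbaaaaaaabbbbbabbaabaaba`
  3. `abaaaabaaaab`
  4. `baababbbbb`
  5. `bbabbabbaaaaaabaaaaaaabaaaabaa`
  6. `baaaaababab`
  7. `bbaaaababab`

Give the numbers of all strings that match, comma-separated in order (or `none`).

1, 6, 7

1 → match
2 → no match
3 → no match
4 → no match
5 → no match
6 → match
7 → match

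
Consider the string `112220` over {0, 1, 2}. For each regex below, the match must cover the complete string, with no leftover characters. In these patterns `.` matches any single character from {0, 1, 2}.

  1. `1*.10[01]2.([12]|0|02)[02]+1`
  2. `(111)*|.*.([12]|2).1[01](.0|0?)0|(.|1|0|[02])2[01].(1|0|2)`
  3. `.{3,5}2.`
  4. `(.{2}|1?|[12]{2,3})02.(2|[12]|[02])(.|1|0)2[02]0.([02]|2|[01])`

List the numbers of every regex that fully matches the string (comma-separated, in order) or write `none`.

1 → no match — must end with `1`
2 → no match
3 → match
4 → no match

3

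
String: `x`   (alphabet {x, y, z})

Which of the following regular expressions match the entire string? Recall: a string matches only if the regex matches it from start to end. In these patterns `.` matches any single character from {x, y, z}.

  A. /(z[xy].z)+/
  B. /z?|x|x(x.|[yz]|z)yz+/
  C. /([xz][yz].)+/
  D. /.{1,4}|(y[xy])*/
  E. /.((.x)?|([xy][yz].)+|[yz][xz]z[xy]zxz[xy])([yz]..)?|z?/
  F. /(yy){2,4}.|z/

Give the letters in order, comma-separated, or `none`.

B, D, E

A → no match — must start with `z`
B → match
C → no match
D → match
E → match
F → no match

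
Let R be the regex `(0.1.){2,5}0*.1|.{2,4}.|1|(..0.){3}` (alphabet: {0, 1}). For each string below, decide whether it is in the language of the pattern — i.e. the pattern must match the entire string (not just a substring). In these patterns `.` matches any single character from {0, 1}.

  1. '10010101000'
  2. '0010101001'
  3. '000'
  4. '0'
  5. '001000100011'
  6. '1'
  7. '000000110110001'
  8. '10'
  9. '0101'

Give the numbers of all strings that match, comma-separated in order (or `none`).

1 → no match
2 → no match
3 → match
4 → no match
5 → match
6 → match
7 → no match
8 → no match
9 → match

3, 5, 6, 9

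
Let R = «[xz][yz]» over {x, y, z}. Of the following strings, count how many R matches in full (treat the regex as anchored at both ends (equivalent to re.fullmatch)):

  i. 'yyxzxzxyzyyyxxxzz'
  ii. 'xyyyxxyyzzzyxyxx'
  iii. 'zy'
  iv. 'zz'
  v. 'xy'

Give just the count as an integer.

3

i → no match
ii → no match
iii → match
iv → match
v → match
Total matched: 3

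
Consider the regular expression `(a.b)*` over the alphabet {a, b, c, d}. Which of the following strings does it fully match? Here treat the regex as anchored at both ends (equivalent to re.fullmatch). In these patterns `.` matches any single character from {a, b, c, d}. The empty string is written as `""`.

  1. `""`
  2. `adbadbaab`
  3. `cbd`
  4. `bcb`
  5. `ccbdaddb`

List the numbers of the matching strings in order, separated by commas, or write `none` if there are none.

1, 2

1 → match
2 → match
3 → no match
4 → no match
5 → no match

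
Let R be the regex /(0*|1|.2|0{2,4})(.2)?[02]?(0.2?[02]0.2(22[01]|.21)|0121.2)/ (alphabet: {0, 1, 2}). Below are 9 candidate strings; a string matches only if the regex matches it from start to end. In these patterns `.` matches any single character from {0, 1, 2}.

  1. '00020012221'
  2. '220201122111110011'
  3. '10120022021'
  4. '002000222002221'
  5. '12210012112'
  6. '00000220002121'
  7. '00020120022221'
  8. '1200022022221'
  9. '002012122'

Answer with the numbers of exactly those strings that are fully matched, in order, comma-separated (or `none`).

1. '00020012221' → match
2 → no match
3. '10120022021' → match
4 → no match
5. '12210012112' → no match
6 → match
7 → match
8 → match
9. '002012122' → match

1, 3, 6, 7, 8, 9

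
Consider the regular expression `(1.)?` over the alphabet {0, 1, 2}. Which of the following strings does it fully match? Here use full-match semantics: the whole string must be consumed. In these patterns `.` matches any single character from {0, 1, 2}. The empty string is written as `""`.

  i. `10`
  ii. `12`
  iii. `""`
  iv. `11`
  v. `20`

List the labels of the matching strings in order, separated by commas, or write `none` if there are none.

i, ii, iii, iv

i → match
ii → match
iii → match
iv → match
v → no match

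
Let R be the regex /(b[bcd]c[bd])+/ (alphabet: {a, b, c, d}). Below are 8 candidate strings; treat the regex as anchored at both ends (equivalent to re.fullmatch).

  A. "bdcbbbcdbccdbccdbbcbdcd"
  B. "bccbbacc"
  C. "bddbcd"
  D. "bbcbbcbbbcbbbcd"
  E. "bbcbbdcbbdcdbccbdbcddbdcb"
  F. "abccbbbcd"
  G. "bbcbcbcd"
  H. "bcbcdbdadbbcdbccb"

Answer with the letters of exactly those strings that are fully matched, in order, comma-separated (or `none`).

A → no match
B → no match
C → no match
D → no match
E → no match
F → no match — must start with "b"
G → no match
H → no match

none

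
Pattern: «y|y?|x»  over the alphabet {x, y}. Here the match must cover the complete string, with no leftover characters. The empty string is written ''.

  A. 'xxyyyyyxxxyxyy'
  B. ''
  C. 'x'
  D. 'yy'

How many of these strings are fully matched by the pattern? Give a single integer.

2

A → no match
B → match
C → match
D → no match
Total matched: 2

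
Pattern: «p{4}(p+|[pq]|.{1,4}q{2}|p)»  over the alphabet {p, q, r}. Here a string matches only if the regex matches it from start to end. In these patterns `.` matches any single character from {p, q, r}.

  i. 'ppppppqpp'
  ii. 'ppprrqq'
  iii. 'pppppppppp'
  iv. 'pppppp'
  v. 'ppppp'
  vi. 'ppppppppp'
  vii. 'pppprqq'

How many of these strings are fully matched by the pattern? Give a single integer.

i → no match
ii → no match
iii → match
iv → match
v → match
vi → match
vii → match
Total matched: 5

5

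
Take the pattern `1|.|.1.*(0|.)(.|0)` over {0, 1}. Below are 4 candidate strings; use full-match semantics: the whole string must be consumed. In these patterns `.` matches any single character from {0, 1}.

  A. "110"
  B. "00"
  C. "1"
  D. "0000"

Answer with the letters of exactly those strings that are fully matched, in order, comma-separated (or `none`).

C

A → no match
B → no match
C → match
D → no match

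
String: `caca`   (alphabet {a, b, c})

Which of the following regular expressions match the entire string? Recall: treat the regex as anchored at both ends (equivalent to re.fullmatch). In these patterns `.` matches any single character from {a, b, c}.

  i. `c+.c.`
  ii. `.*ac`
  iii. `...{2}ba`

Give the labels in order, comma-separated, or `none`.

i → match
ii → no match — must end with `ac`
iii → no match — must end with `ba`

i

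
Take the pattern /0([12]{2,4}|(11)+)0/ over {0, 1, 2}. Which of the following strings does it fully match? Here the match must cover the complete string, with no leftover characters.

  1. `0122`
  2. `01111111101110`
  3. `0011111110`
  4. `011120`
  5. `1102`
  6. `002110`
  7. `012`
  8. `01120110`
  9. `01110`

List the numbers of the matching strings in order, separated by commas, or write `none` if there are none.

4, 9

1 → no match — must end with `0`
2 → no match
3 → no match
4 → match
5 → no match — must start with `0`
6 → no match
7 → no match — must end with `0`
8 → no match
9 → match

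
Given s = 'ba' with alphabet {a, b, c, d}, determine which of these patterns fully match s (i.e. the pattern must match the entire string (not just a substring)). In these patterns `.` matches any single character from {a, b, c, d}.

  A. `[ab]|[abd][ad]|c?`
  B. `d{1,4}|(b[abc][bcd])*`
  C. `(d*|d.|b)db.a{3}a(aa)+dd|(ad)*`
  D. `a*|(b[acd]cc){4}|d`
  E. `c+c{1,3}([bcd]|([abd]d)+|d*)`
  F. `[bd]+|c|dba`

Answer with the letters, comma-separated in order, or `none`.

A

A → match
B → no match
C → no match
D → no match
E → no match — must start with 'c'
F → no match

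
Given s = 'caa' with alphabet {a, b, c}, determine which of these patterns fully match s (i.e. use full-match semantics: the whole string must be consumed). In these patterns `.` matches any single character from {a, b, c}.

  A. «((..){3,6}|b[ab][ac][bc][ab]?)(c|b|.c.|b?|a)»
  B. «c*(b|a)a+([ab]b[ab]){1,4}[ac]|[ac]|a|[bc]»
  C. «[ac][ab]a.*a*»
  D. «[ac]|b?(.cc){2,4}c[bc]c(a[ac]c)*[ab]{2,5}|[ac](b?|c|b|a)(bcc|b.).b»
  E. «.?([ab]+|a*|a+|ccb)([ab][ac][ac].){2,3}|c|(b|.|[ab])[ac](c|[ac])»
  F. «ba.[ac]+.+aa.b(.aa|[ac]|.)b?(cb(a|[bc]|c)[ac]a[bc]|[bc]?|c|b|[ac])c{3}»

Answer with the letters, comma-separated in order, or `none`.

C, E

A → no match
B → no match
C → match
D → no match
E → match
F → no match — must start with 'ba'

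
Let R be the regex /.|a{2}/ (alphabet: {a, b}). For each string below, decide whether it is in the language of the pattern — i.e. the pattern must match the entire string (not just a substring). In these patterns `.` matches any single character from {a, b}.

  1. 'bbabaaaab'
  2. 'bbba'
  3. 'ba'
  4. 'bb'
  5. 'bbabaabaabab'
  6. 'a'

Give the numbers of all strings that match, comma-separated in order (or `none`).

6

1 → no match
2 → no match
3 → no match
4 → no match
5 → no match
6 → match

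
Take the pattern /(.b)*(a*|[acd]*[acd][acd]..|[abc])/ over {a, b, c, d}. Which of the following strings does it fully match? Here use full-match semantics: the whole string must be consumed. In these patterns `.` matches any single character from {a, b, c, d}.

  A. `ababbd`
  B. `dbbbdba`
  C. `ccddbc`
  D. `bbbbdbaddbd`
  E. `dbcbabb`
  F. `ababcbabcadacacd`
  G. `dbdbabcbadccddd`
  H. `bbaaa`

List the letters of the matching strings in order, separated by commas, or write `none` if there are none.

A. `ababbd` → no match
B. `dbbbdba` → match
C. `ccddbc` → match
D. `bbbbdbaddbd` → match
E. `dbcbabb` → match
F → match
G → match
H. `bbaaa` → match

B, C, D, E, F, G, H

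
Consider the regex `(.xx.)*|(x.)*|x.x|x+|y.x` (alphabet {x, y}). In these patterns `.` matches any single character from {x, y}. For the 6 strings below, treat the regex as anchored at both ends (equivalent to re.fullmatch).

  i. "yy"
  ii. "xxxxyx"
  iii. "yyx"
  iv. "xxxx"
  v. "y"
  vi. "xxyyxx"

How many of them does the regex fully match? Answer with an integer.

i → no match
ii → no match
iii → match
iv → match
v → no match
vi → no match
Total matched: 2

2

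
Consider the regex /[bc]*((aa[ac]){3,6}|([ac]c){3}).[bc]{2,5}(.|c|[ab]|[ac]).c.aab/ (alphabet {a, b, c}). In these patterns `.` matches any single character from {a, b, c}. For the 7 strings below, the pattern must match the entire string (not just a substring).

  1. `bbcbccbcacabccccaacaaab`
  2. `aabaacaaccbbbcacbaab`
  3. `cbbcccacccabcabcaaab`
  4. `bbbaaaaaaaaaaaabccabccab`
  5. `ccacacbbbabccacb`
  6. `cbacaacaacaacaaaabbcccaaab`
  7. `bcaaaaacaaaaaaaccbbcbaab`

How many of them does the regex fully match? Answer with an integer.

1 → no match
2 → no match
3 → match
4 → no match — must end with `aab`
5 → no match — must end with `aab`
6 → no match
7 → match
Total matched: 2

2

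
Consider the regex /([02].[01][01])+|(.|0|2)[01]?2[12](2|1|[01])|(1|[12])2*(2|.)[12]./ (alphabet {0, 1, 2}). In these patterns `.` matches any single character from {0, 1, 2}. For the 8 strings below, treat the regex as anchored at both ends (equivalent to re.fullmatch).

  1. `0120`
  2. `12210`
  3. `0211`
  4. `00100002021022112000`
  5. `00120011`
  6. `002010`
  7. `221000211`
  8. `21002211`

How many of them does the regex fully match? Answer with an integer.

3

1 → no match
2 → match
3 → match
4 → no match
5 → no match
6 → no match
7 → no match
8 → match
Total matched: 3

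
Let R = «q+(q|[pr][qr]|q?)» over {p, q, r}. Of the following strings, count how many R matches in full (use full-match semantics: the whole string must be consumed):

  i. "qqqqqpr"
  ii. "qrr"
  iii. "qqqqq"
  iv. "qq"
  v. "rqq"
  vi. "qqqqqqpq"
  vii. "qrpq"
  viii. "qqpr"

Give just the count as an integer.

6

i → match
ii → match
iii → match
iv → match
v → no match — must start with "q"
vi → match
vii → no match
viii → match
Total matched: 6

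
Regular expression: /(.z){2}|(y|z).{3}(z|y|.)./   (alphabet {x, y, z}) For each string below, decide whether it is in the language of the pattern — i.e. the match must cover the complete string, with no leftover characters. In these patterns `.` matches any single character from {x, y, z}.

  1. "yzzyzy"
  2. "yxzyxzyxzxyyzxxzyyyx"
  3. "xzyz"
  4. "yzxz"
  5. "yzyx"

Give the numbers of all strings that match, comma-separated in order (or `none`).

1, 3, 4

1 → match
2 → no match
3 → match
4 → match
5 → no match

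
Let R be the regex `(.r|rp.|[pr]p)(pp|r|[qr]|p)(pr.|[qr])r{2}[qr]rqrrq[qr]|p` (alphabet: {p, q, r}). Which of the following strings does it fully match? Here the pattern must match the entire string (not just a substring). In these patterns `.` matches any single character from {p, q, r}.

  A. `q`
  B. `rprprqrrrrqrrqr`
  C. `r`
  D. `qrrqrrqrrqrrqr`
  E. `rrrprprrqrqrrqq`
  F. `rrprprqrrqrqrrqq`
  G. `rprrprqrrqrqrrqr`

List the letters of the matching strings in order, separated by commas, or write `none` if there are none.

A → no match
B → match
C → no match
D → no match
E → match
F → no match
G → match

B, E, G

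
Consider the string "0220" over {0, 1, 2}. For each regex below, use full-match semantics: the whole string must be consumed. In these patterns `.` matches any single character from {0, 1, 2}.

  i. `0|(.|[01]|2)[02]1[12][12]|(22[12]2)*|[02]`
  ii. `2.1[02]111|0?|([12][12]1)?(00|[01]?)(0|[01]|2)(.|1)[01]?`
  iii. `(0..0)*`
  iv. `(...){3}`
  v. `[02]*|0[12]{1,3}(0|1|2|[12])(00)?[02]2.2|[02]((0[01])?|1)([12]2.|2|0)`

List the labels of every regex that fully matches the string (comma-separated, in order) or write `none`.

i → no match
ii → match
iii → match
iv → no match
v → match

ii, iii, v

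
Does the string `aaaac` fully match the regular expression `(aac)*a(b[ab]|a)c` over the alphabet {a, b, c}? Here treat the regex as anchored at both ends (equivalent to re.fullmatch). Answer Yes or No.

No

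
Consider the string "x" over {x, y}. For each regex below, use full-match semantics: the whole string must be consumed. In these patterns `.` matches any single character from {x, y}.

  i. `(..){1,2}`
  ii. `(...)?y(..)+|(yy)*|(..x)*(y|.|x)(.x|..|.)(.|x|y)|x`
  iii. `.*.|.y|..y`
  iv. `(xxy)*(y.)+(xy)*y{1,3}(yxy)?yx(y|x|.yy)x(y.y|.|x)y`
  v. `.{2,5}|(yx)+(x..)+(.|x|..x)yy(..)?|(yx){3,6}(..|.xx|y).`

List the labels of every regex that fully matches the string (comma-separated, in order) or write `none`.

ii, iii

i → no match
ii → match
iii → match
iv → no match — must end with "y"
v → no match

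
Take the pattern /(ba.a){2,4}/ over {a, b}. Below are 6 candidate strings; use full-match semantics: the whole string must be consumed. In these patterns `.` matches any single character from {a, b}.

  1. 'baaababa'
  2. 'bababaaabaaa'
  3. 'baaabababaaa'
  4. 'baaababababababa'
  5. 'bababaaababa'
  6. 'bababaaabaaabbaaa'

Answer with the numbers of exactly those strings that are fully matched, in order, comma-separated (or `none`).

1, 2, 3, 4, 5

1 → match
2 → match
3 → match
4 → match
5 → match
6 → no match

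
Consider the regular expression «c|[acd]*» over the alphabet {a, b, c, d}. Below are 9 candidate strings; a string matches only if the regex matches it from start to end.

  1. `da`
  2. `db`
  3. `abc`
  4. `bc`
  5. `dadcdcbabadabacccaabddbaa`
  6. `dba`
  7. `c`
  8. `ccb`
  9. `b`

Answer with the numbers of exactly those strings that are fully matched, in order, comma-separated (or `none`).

1, 7

1 → match
2 → no match
3 → no match
4 → no match
5 → no match
6 → no match
7 → match
8 → no match
9 → no match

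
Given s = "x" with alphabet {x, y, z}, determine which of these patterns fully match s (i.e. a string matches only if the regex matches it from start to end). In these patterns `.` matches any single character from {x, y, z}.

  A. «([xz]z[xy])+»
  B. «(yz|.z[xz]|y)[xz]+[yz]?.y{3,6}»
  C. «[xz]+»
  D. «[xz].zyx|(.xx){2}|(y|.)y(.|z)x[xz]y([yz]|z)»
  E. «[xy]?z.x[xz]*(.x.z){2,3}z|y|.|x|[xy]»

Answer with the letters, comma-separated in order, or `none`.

C, E

A → no match
B → no match — must end with "y"
C → match
D → no match
E → match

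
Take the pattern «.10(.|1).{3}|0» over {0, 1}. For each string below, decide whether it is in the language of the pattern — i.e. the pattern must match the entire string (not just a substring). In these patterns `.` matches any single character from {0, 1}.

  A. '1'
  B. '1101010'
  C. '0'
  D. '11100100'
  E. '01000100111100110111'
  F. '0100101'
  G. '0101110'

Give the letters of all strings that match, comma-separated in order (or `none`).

A → no match
B → match
C → match
D → no match
E → no match
F → match
G → match

B, C, F, G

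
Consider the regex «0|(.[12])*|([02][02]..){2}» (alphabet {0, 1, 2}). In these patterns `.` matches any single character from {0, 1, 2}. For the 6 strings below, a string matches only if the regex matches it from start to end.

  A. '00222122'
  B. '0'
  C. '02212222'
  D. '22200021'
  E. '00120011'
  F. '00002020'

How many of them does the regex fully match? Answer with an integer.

A → no match
B → match
C → match
D → match
E → match
F → match
Total matched: 5

5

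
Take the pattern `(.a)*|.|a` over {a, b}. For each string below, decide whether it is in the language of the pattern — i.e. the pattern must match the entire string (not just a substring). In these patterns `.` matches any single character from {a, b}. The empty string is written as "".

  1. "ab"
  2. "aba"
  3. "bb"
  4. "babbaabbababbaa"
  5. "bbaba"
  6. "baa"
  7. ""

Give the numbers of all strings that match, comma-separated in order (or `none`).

7

1 → no match
2 → no match
3 → no match
4 → no match
5 → no match
6 → no match
7 → match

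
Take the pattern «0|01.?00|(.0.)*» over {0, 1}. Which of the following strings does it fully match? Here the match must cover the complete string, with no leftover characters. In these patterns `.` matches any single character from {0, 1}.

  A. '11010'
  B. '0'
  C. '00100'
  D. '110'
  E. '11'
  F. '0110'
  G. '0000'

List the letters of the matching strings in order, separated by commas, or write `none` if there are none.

B

A → no match
B → match
C → no match
D → no match
E → no match
F → no match
G → no match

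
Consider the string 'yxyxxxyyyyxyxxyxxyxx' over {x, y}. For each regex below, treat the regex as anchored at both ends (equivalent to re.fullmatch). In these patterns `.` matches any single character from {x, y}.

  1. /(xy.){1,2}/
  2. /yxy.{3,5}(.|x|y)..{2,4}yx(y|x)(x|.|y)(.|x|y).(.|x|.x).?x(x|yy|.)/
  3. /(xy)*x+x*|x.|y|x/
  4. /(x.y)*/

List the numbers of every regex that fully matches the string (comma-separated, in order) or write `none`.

1 → no match — must start with 'xy'
2 → match
3 → no match
4 → no match

2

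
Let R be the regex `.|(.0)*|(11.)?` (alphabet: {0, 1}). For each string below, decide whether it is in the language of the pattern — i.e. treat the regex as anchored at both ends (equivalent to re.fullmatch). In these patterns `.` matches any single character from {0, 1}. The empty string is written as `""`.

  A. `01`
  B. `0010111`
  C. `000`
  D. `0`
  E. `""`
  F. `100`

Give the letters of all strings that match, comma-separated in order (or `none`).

A → no match
B → no match
C → no match
D → match
E → match
F → no match

D, E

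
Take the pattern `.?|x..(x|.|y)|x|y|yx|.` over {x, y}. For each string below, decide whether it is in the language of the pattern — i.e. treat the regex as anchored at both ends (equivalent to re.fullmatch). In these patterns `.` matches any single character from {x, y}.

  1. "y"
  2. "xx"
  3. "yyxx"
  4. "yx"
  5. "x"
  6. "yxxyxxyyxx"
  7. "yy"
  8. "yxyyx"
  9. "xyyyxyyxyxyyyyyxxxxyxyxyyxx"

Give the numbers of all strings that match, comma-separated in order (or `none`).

1 → match
2 → no match
3 → no match
4 → match
5 → match
6 → no match
7 → no match
8 → no match
9 → no match

1, 4, 5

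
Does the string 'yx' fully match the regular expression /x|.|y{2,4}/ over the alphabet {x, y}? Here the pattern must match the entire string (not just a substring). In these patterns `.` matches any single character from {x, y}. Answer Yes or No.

No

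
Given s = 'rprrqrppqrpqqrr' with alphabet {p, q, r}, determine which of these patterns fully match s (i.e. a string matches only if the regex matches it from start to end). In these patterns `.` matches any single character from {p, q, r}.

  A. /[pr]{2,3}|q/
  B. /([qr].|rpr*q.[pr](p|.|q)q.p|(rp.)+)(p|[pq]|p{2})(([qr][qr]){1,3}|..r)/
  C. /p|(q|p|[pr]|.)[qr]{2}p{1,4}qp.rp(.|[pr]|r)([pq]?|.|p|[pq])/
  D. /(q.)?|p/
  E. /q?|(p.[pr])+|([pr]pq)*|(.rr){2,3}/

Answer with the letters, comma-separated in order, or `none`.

A → no match
B → match
C → no match
D → no match
E → no match

B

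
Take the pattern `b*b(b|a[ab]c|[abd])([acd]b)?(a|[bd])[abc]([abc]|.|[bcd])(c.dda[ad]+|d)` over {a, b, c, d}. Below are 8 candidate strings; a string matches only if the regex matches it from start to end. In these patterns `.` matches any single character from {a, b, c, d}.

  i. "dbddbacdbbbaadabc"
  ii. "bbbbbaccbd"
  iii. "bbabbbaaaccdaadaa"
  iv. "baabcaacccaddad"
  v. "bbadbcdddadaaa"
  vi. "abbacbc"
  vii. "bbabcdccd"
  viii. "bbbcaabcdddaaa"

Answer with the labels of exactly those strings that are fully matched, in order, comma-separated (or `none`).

vii

i → no match
ii. "bbbbbaccbd" → no match
iii → no match
iv → no match
v → no match
vi. "abbacbc" → no match
vii. "bbabcdccd" → match
viii → no match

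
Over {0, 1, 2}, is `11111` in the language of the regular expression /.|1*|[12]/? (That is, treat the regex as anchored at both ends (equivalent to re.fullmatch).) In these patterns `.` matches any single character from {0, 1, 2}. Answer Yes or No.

Yes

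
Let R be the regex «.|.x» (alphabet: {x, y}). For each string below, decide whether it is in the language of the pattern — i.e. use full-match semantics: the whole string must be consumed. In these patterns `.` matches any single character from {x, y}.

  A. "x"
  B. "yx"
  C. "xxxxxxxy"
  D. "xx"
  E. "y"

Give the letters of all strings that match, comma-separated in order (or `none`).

A → match
B → match
C → no match
D → match
E → match

A, B, D, E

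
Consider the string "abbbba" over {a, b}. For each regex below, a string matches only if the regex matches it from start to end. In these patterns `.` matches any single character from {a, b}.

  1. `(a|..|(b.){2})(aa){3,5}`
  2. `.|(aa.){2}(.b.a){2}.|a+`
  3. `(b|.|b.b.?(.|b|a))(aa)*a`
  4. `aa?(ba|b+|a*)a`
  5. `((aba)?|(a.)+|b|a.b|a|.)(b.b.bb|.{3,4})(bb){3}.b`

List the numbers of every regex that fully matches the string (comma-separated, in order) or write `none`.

1 → no match — must end with "aa"
2 → no match
3 → no match
4 → match
5 → no match — must end with "b"

4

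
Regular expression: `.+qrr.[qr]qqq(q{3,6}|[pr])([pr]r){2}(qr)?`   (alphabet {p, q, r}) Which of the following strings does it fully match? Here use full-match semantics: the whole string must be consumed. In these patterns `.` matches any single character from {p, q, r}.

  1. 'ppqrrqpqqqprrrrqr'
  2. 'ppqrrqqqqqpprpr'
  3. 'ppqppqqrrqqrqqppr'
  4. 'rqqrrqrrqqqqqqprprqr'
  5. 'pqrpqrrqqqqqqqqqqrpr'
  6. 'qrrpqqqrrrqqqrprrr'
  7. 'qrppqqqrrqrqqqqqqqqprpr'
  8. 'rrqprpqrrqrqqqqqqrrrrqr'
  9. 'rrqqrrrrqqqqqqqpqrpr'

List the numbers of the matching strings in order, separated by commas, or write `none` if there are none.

2, 7, 8

1 → no match
2 → match
3 → no match
4 → no match
5 → no match
6 → no match
7 → match
8 → match
9 → no match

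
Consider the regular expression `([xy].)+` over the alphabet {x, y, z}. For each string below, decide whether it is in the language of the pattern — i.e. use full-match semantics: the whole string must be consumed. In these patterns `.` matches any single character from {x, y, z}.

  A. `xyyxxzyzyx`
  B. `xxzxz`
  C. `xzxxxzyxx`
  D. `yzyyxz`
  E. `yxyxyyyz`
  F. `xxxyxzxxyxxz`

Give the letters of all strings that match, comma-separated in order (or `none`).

A, D, E, F

A. `xyyxxzyzyx` → match
B. `xxzxz` → no match
C. `xzxxxzyxx` → no match
D. `yzyyxz` → match
E. `yxyxyyyz` → match
F. `xxxyxzxxyxxz` → match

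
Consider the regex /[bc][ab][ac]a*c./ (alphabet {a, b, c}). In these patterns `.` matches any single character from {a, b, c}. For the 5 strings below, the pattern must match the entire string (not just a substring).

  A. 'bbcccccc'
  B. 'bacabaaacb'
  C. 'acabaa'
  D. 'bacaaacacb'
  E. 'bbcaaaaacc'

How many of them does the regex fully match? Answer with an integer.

1

A → no match
B → no match
C → no match
D → no match
E → match
Total matched: 1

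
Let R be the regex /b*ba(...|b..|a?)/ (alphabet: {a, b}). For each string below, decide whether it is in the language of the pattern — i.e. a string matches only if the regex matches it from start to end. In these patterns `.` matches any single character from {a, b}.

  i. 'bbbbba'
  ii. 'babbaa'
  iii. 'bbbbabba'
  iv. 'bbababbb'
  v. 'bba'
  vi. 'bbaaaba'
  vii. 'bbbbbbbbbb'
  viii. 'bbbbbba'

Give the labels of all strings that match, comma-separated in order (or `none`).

i → match
ii → no match
iii → match
iv → no match
v → match
vi → no match
vii → no match
viii → match

i, iii, v, viii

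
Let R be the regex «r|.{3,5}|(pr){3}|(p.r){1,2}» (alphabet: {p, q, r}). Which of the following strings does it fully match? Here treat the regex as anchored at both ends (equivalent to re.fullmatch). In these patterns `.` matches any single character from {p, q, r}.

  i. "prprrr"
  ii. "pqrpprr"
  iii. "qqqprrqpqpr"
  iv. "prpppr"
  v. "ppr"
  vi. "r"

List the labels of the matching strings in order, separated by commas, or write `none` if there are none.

i. "prprrr" → no match
ii. "pqrpprr" → no match
iii. "qqqprrqpqpr" → no match
iv. "prpppr" → no match
v. "ppr" → match
vi. "r" → match

v, vi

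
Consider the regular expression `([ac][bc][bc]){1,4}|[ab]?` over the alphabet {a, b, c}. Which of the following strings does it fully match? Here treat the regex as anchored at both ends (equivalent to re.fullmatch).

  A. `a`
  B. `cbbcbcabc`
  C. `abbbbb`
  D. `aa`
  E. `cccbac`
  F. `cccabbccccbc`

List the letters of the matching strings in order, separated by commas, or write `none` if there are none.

A, B, F

A → match
B → match
C → no match
D → no match
E → no match
F → match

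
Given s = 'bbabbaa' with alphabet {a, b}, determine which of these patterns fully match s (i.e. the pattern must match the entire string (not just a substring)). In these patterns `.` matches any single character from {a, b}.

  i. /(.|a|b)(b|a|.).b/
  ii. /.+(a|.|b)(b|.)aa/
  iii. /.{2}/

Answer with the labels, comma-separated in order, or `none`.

ii

i → no match — must end with 'b'
ii → match
iii → no match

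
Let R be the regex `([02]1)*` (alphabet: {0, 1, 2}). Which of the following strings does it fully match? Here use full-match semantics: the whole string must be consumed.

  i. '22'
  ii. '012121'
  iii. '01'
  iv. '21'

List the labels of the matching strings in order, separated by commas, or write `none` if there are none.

ii, iii, iv

i → no match
ii → match
iii → match
iv → match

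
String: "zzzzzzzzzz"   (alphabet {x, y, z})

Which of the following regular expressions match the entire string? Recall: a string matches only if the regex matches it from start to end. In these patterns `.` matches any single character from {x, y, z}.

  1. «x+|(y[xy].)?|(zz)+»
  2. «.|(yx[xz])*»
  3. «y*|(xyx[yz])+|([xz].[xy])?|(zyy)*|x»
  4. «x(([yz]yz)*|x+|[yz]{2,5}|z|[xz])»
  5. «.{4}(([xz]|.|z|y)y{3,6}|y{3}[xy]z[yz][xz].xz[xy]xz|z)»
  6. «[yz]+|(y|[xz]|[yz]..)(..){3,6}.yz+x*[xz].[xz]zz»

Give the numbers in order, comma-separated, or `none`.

1, 6

1 → match
2 → no match
3 → no match
4 → no match — must start with "x"
5 → no match
6 → match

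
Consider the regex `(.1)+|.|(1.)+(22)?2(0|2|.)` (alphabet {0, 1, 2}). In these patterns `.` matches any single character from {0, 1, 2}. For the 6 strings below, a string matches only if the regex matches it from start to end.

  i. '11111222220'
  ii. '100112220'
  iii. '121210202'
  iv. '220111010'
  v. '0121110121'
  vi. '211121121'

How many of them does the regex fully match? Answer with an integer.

1

i → no match
ii → no match
iii → no match
iv → no match
v → match
vi → no match
Total matched: 1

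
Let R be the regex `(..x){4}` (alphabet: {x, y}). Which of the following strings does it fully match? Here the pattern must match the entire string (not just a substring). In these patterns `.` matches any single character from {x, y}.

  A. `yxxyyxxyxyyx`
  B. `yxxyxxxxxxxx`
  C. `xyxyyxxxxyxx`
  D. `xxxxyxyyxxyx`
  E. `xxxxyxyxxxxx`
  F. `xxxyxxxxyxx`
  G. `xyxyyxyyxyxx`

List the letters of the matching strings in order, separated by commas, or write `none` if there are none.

A, B, C, D, E, G

A. `yxxyyxxyxyyx` → match
B. `yxxyxxxxxxxx` → match
C. `xyxyyxxxxyxx` → match
D. `xxxxyxyyxxyx` → match
E. `xxxxyxyxxxxx` → match
F. `xxxyxxxxyxx` → no match
G. `xyxyyxyyxyxx` → match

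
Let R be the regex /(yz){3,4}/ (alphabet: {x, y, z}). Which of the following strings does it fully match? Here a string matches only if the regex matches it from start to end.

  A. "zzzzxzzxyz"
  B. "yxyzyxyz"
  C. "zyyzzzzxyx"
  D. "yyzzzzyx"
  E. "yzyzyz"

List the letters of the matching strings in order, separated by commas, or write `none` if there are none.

E

A → no match — must start with "yz"
B → no match — must start with "yz"
C → no match — must start with "yz"
D → no match — must start with "yz"
E → match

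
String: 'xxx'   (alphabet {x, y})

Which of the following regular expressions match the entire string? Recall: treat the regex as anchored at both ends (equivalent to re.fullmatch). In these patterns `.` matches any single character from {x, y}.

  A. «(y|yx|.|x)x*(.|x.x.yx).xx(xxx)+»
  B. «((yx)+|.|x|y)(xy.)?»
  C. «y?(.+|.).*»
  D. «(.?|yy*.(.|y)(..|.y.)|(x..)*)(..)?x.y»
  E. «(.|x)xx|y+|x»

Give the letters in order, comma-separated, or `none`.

C, E

A → no match
B → no match
C → match
D → no match — must end with 'y'
E → match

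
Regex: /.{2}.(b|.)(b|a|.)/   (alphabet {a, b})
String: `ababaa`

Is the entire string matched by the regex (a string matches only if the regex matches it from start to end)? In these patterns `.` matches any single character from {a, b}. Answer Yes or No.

No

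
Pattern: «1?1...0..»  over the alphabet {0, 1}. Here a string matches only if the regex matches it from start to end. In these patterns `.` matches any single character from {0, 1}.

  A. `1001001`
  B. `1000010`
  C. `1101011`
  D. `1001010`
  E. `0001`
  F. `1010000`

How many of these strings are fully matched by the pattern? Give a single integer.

5

A → match
B → match
C → match
D → match
E → no match
F → match
Total matched: 5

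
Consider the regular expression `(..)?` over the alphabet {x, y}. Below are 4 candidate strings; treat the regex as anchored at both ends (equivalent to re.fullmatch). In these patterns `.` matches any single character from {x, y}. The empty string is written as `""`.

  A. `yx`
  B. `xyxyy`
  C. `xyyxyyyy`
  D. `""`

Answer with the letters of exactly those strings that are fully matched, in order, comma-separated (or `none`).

A → match
B → no match
C → no match
D → match

A, D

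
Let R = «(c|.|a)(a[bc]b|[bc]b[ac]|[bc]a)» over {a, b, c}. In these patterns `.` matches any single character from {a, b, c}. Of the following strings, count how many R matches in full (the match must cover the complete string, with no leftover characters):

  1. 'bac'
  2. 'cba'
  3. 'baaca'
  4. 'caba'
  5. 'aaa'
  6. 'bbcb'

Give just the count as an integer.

1 → no match
2 → match
3 → no match
4 → no match
5 → no match
6 → no match
Total matched: 1

1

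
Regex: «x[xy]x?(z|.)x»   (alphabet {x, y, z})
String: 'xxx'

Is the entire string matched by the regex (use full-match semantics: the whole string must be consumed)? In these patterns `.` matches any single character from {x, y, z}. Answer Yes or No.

No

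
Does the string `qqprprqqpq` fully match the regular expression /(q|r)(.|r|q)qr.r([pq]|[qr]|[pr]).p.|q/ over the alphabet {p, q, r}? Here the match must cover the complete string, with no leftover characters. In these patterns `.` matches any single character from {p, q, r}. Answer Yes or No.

No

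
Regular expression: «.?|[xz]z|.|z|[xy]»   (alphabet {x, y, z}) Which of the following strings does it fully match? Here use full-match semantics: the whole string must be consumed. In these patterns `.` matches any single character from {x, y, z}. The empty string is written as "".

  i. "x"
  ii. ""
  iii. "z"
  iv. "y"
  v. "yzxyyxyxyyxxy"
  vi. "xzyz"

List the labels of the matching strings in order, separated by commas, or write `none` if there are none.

i → match
ii → match
iii → match
iv → match
v → no match
vi → no match

i, ii, iii, iv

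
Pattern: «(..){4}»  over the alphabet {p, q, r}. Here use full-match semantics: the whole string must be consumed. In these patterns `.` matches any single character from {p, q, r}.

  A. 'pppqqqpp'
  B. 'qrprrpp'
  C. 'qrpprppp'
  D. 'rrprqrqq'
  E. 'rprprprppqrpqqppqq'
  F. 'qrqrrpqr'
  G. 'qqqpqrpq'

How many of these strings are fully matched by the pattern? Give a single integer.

A. 'pppqqqpp' → match
B. 'qrprrpp' → no match
C. 'qrpprppp' → match
D. 'rrprqrqq' → match
E → no match
F. 'qrqrrpqr' → match
G. 'qqqpqrpq' → match
Total matched: 5

5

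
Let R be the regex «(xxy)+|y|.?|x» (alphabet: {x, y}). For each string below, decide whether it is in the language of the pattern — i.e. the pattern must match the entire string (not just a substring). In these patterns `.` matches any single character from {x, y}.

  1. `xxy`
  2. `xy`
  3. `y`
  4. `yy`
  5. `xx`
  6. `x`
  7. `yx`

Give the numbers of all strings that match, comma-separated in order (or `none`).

1 → match
2 → no match
3 → match
4 → no match
5 → no match
6 → match
7 → no match

1, 3, 6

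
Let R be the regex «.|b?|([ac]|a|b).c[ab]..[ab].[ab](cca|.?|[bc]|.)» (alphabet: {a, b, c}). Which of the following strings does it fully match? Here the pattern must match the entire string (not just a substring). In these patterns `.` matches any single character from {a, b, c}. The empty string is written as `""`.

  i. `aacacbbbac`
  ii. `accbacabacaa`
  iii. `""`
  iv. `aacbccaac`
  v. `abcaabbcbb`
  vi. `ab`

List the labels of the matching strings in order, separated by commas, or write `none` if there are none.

i, iii, v

i. `aacacbbbac` → match
ii. `accbacabacaa` → no match
iii. `""` → match
iv. `aacbccaac` → no match
v. `abcaabbcbb` → match
vi. `ab` → no match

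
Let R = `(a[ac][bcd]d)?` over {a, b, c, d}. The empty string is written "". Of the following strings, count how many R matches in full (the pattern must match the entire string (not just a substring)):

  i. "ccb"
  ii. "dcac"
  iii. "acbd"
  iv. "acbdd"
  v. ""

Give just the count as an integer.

i → no match
ii → no match
iii → match
iv → no match
v → match
Total matched: 2

2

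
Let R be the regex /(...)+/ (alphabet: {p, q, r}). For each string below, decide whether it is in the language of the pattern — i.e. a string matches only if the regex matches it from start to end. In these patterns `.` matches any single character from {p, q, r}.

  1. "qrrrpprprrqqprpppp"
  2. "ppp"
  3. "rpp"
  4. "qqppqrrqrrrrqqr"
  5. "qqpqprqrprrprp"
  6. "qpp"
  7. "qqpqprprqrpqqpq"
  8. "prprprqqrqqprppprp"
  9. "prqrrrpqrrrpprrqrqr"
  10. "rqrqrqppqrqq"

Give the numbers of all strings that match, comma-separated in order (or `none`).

1, 2, 3, 4, 6, 7, 8, 10

1 → match
2 → match
3 → match
4 → match
5 → no match
6 → match
7 → match
8 → match
9 → no match
10 → match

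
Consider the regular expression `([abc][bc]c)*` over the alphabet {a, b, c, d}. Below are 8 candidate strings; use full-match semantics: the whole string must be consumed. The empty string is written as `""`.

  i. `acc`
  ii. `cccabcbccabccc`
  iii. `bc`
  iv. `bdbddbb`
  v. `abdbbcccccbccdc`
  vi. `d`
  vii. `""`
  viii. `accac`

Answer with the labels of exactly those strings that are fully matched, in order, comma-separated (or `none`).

i. `acc` → match
ii → no match
iii. `bc` → no match
iv. `bdbddbb` → no match
v → no match
vi. `d` → no match
vii. `""` → match
viii. `accac` → no match

i, vii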